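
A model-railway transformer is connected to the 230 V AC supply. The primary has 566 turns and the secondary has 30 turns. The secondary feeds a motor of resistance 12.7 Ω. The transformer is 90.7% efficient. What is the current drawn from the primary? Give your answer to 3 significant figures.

V_s = 230 × 30/566 = 12.191 V.
I_s = V_s/R = 12.191/12.7 = 0.95991 A.
P_out = V_s I_s = 12.191 × 0.95991 = 11.702 W.
P_in = P_out/η = 11.702/0.907 = 12.902 W.
I_p = P_in/V_p = 12.902/230 = 0.0561 A.

I_p ≈ 0.0561 A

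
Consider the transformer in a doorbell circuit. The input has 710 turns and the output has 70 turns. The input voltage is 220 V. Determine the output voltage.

V_out/V_in = N_out/N_in, so V_out = 220 × 70/710 = 21.7 V.

V_out ≈ 21.7 V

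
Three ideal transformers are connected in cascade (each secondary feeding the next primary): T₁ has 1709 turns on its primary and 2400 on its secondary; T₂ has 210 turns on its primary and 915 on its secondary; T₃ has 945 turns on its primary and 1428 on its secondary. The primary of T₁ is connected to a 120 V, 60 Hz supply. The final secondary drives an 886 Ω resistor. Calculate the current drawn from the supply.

I_supply ≈ 11.6 A

Secondary of T₁: V = 120.00 × 2400/1709 = 168.52 V.
Secondary of T₂: V = 168.52 × 915/210 = 734.26 V.
Secondary of T₃: V = 734.26 × 1428/945 = 1109.6 V.
I_load = 1109.6/886 = 1.2523 A, so P_out = 1109.6 × 1.2523 = 1389.5 W.
All ideal ⇒ P_in = P_out, so I_supply = 1389.5/120 = 11.6 A.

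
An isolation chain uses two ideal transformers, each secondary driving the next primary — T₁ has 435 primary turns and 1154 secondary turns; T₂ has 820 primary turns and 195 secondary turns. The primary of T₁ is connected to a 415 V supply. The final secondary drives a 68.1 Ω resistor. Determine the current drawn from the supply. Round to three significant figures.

I_supply ≈ 2.43 A

After T₁: V = 415.00 × 1154/435 = 1100.9 V.
After T₂: V = 1100.9 × 195/820 = 261.81 V.
I_load = 261.81/68.1 = 3.8445 A, so P_out = 261.81 × 3.8445 = 1006.5 W.
All ideal ⇒ P_in = P_out, so I_supply = 1006.5/415 = 2.43 A.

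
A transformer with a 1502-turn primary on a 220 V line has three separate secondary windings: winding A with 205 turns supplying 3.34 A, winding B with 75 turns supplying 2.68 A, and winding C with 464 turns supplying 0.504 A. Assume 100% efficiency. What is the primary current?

V_A = 220 × 205/1502 = 30.027 V; V_B = 220 × 75/1502 = 10.985 V; V_C = 220 × 464/1502 = 67.963 V.
P_out = V_A I_A + V_B I_B + V_C I_C = 30.027×3.34 + 10.985×2.68 + 67.963×0.504 = 100.29 + 29.441 + 34.253 = 163.98 W.
Ideal ⇒ P_in = P_out, so I_p = P_out/V_p = 163.98/220 = 0.745 A.

I_p ≈ 0.745 A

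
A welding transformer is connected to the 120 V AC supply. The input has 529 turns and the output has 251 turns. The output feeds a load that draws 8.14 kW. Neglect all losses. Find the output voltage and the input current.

V_out = V_in × N_out/N_in = 120 × 251/529 = 56.938 V.
I_out = P/V_out = 8140/56.938 = 142.96 A.
I_in = I_out × N_out/N_in = 142.96 × 251/529 = 67.8 A.

V_out ≈ 56.9 V, I_in ≈ 67.8 A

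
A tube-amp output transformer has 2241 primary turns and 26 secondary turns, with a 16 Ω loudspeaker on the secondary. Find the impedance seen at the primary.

Z_p ≈ 119000 Ω

Z_p = (N_p/N_s)² × Z_s = (2241/26)² × 16 = 119000 Ω.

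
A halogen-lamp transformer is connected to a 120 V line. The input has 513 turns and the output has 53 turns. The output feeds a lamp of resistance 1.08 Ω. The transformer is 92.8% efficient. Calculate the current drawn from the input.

V_out = 120 × 53/513 = 12.398 V.
I_out = V_out/R = 12.398/1.08 = 11.479 A.
P_out = V_out I_out = 12.398 × 11.479 = 142.32 W.
P_in = P_out/η = 142.32/0.928 = 153.36 W.
I_in = P_in/V_in = 153.36/120 = 1.28 A.

I_in ≈ 1.28 A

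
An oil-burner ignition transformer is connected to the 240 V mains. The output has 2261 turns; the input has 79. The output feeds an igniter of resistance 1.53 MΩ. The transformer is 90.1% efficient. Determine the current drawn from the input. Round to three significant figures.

I_in ≈ 0.143 A

V_out = 240 × 2261/79 = 6868.9 V.
I_out = V_out/R = 6868.9/(1.53×10^6) = 0.0044895 A.
P_out = V_out I_out = 6868.9 × 0.0044895 = 30.837 W.
P_in = P_out/η = 30.837/0.901 = 34.226 W.
I_in = P_in/V_in = 34.226/240 = 0.143 A.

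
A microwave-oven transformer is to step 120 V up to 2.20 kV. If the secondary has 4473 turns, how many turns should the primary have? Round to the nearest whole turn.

N_p = 244 turns

N_p/N_s = V_p/V_s, so N_p = 4473 × 120/2200 = 244.0 ≈ 244 turns.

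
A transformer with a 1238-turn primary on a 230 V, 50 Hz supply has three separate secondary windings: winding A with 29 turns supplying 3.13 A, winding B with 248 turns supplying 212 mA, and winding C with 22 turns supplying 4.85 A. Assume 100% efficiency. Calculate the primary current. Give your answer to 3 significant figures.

V_A = 230 × 29/1238 = 5.3877 V; V_B = 230 × 248/1238 = 46.074 V; V_C = 230 × 22/1238 = 4.0872 V.
P_out = V_A I_A + V_B I_B + V_C I_C = 5.3877×3.13 + 46.074×0.212 + 4.0872×4.85 = 16.864 + 9.7678 + 19.823 = 46.454 W.
Ideal ⇒ P_in = P_out, so I_p = P_out/V_p = 46.454/230 = 0.202 A.

I_p ≈ 0.202 A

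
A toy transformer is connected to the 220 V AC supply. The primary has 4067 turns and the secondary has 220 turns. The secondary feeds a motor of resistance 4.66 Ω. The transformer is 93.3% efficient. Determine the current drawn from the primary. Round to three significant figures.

V_s = 220 × 220/4067 = 11.901 V.
I_s = V_s/R = 11.901/4.66 = 2.5538 A.
P_out = V_s I_s = 11.901 × 2.5538 = 30.392 W.
P_in = P_out/η = 30.392/0.933 = 32.574 W.
I_p = P_in/V_p = 32.574/220 = 0.148 A.

I_p ≈ 0.148 A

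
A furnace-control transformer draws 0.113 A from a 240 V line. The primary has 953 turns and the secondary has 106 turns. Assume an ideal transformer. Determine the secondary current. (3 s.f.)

I_s/I_p = N_p/N_s, so I_s = 0.113 × 953/106 = 1.02 A.

I_s ≈ 1.02 A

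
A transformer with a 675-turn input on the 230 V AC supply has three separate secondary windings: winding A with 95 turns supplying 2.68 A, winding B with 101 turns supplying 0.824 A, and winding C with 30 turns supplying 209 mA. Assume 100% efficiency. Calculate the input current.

I_in ≈ 0.510 A

V_A = 230 × 95/675 = 32.370 V; V_B = 230 × 101/675 = 34.415 V; V_C = 230 × 30/675 = 10.222 V.
P_out = V_A I_A + V_B I_B + V_C I_C = 32.370×2.68 + 34.415×0.824 + 10.222×0.209 = 86.753 + 28.358 + 2.1364 = 117.25 W.
Ideal ⇒ P_in = P_out, so I_in = P_out/V_in = 117.25/230 = 0.510 A.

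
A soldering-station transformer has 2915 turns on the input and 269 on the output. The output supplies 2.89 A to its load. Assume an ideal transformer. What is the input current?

I_in ≈ 0.267 A

For an ideal transformer I_in/I_out = N_out/N_in, so I_in = 2.89 × 269/2915 = 0.267 A.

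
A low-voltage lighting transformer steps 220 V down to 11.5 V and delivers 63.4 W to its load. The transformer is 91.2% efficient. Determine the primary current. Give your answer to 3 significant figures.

P_in = P_out/η = 63.4/0.912 = 69.518 W.
I_p = P_in/V_p = 69.518/220 = 0.316 A.

I_p ≈ 0.316 A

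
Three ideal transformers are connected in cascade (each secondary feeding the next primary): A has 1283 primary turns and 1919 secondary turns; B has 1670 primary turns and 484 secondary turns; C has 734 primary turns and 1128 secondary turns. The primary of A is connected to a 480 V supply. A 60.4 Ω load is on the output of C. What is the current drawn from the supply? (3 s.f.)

I_supply ≈ 3.53 A

After A: V = 480.00 × 1919/1283 = 717.94 V.
After B: V = 717.94 × 484/1670 = 208.07 V.
After C: V = 208.07 × 1128/734 = 319.77 V.
I_load = 319.77/60.4 = 5.2941 A, so P_out = 319.77 × 5.2941 = 1692.9 W.
All ideal ⇒ P_in = P_out, so I_supply = 1692.9/480 = 3.53 A.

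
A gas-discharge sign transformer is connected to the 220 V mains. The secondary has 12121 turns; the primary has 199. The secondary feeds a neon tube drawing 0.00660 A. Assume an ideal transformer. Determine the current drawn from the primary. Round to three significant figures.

For an ideal transformer I_p N_p = I_s N_s, so I_p = 0.00660 × 12121/199 = 0.402 A.

I_p ≈ 0.402 A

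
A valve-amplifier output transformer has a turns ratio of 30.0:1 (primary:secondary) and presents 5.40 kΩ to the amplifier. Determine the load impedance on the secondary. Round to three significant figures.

Z_s ≈ 6.00 Ω

Z_s = Z_p/(N_p/N_s)² = 5400/30.0² = 6.00 Ω.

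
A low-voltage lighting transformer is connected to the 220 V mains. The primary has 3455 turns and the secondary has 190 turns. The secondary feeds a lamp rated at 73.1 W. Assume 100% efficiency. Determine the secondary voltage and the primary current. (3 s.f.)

V_s = V_p × N_s/N_p = 220 × 190/3455 = 12.098 V.
I_s = P/V_s = 73.1/12.098 = 6.0421 A.
I_p = I_s × N_s/N_p = 6.0421 × 190/3455 = 0.332 A.

V_s ≈ 12.1 V, I_p ≈ 0.332 A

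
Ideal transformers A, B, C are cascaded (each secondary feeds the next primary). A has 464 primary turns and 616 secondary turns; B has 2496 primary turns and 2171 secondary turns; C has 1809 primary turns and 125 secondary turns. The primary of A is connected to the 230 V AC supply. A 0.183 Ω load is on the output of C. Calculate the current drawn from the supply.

I_supply ≈ 8.00 A

After A: V = 230.00 × 616/464 = 305.34 V.
After B: V = 305.34 × 2171/2496 = 265.59 V.
After C: V = 265.59 × 125/1809 = 18.352 V.
I_load = 18.352/0.183 = 100.28 A, so P_out = 18.352 × 100.28 = 1840.4 W.
All ideal ⇒ P_in = P_out, so I_supply = 1840.4/230 = 8.00 A.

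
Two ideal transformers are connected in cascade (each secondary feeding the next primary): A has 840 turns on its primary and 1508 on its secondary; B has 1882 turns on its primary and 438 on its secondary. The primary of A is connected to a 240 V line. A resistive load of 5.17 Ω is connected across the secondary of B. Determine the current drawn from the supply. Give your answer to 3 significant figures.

I_supply ≈ 8.10 A

After A: V = 240.00 × 1508/840 = 430.86 V.
After B: V = 430.86 × 438/1882 = 100.27 V.
I_load = 100.27/5.17 = 19.395 A, so P_out = 100.27 × 19.395 = 1944.8 W.
All ideal ⇒ P_in = P_out, so I_supply = 1944.8/240 = 8.10 A.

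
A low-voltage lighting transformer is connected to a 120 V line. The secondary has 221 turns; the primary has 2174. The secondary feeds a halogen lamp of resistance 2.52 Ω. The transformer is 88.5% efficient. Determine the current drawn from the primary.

I_p ≈ 0.556 A

V_s = 120 × 221/2174 = 12.199 V.
I_s = V_s/R = 12.199/2.52 = 4.8408 A.
P_out = V_s I_s = 12.199 × 4.8408 = 59.051 W.
P_in = P_out/η = 59.051/0.885 = 66.724 W.
I_p = P_in/V_p = 66.724/120 = 0.556 A.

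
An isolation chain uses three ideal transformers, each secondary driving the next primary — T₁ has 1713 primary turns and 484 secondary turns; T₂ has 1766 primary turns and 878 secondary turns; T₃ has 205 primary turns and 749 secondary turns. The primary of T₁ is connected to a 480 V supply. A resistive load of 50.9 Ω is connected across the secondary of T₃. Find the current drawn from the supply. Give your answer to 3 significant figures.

I_supply ≈ 2.48 A

After T₁: V = 480.00 × 484/1713 = 135.62 V.
After T₂: V = 135.62 × 878/1766 = 67.427 V.
After T₃: V = 67.427 × 749/205 = 246.35 V.
I_load = 246.35/50.9 = 4.8400 A, so P_out = 246.35 × 4.8400 = 1192.4 W.
All ideal ⇒ P_in = P_out, so I_supply = 1192.4/480 = 2.48 A.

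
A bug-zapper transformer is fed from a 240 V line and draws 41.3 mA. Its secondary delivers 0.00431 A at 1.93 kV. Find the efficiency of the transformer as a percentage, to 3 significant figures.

P_in = 240 × 0.0413 = 9.91200 W.
P_out = 1930 × 0.00431 = 8.31830 W.
η = P_out/P_in = 8.31830/9.91200 = 0.839.

η ≈ 83.9%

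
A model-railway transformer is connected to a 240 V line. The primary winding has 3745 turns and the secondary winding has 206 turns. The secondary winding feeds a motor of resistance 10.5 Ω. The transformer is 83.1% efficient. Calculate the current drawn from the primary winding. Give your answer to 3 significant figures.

V_s = 240 × 206/3745 = 13.202 V.
I_s = V_s/R = 13.202/10.5 = 1.2573 A.
P_out = V_s I_s = 13.202 × 1.2573 = 16.598 W.
P_in = P_out/η = 16.598/0.831 = 19.974 W.
I_p = P_in/V_p = 19.974/240 = 0.0832 A.

I_p ≈ 0.0832 A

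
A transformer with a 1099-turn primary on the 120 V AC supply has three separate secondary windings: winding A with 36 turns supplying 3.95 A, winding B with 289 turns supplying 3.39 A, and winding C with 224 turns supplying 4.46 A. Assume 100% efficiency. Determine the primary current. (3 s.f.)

I_p ≈ 1.93 A

V_A = 120 × 36/1099 = 3.9308 V; V_B = 120 × 289/1099 = 31.556 V; V_C = 120 × 224/1099 = 24.459 V.
P_out = V_A I_A + V_B I_B + V_C I_C = 3.9308×3.95 + 31.556×3.39 + 24.459×4.46 = 15.527 + 106.97 + 109.09 = 231.59 W.
Ideal ⇒ P_in = P_out, so I_p = P_out/V_p = 231.59/120 = 1.93 A.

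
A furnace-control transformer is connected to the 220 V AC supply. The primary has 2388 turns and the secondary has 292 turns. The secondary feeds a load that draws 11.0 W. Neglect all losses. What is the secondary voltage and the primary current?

V_s ≈ 26.9 V, I_p ≈ 0.0500 A

V_s = V_p × N_s/N_p = 220 × 292/2388 = 26.901 V.
I_s = P/V_s = 11.0/26.901 = 0.40890 A.
I_p = I_s × N_s/N_p = 0.40890 × 292/2388 = 0.0500 A.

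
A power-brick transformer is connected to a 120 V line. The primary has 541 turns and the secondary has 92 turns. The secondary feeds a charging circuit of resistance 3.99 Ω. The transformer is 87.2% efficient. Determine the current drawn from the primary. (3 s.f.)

I_p ≈ 0.997 A

V_s = 120 × 92/541 = 20.407 V.
I_s = V_s/R = 20.407/3.99 = 5.1144 A.
P_out = V_s I_s = 20.407 × 5.1144 = 104.37 W.
P_in = P_out/η = 104.37/0.872 = 119.69 W.
I_p = P_in/V_p = 119.69/120 = 0.997 A.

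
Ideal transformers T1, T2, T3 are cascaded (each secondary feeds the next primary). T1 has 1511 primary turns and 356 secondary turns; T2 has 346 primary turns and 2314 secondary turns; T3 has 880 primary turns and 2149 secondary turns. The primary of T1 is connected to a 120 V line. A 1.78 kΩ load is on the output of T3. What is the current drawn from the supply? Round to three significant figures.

Secondary of T1: V = 120.00 × 356/1511 = 28.273 V.
Secondary of T2: V = 28.273 × 2314/346 = 189.08 V.
Secondary of T3: V = 189.08 × 2149/880 = 461.75 V.
I_load = 461.75/1780 = 0.25941 A, so P_out = 461.75 × 0.25941 = 119.78 W.
All ideal ⇒ P_in = P_out, so I_supply = 119.78/120 = 0.998 A.

I_supply ≈ 0.998 A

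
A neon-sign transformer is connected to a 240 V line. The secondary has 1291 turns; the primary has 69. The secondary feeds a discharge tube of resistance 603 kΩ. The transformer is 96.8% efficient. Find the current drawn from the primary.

I_p ≈ 0.144 A

V_s = 240 × 1291/69 = 4490.4 V.
I_s = V_s/R = 4490.4/603000 = 0.0074468 A.
P_out = V_s I_s = 4490.4 × 0.0074468 = 33.439 W.
P_in = P_out/η = 33.439/0.968 = 34.545 W.
I_p = P_in/V_p = 34.545/240 = 0.144 A.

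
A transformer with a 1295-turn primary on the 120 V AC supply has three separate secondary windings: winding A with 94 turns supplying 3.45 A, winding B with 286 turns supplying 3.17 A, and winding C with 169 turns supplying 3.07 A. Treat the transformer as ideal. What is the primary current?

I_p ≈ 1.35 A

V_A = 120 × 94/1295 = 8.7104 V; V_B = 120 × 286/1295 = 26.502 V; V_C = 120 × 169/1295 = 15.660 V.
P_out = V_A I_A + V_B I_B + V_C I_C = 8.7104×3.45 + 26.502×3.17 + 15.660×3.07 = 30.051 + 84.011 + 48.077 = 162.14 W.
Ideal ⇒ P_in = P_out, so I_p = P_out/V_p = 162.14/120 = 1.35 A.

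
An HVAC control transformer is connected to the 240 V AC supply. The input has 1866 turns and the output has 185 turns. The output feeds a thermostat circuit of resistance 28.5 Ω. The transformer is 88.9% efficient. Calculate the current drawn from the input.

V_out = 240 × 185/1866 = 23.794 V.
I_out = V_out/R = 23.794/28.5 = 0.83488 A.
P_out = V_out I_out = 23.794 × 0.83488 = 19.865 W.
P_in = P_out/η = 19.865/0.889 = 22.346 W.
I_in = P_in/V_in = 22.346/240 = 0.0931 A.

I_in ≈ 0.0931 A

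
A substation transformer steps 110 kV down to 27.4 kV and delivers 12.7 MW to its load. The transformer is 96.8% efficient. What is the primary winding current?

P_in = P_out/η = 1.27×10^7/0.968 = 1.3120×10^7 W.
I_p = P_in/V_p = 1.3120×10^7/110000 = 119 A.

I_p ≈ 119 A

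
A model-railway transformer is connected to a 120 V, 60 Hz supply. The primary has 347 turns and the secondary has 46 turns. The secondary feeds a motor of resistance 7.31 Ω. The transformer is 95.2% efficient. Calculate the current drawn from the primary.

I_p ≈ 0.303 A

V_s = 120 × 46/347 = 15.908 V.
I_s = V_s/R = 15.908/7.31 = 2.1762 A.
P_out = V_s I_s = 15.908 × 2.1762 = 34.618 W.
P_in = P_out/η = 34.618/0.952 = 36.363 W.
I_p = P_in/V_p = 36.363/120 = 0.303 A.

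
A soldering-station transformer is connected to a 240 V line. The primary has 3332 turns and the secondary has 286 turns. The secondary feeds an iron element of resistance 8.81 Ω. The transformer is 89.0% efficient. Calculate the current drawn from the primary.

I_p ≈ 0.226 A

V_s = 240 × 286/3332 = 20.600 V.
I_s = V_s/R = 20.600/8.81 = 2.3383 A.
P_out = V_s I_s = 20.600 × 2.3383 = 48.169 W.
P_in = P_out/η = 48.169/0.890 = 54.123 W.
I_p = P_in/V_p = 54.123/240 = 0.226 A.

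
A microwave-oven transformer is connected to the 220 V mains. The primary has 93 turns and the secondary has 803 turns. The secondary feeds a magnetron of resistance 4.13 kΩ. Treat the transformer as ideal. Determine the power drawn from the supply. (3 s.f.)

V_s = V_p × N_s/N_p = 220 × 803/93 = 1899.6 V.
I_s = V_s/R = 1899.6/4130 = 0.45994 A.
I_p = I_s × N_s/N_p = 0.45994 × 803/93 = 3.9713 A.
P = V_p I_p = 220 × 3.9713 = 874 W.

P ≈ 874 W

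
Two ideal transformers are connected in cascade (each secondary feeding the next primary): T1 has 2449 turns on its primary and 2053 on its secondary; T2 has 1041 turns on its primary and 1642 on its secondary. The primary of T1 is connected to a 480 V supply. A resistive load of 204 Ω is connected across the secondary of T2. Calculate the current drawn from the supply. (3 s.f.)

I_supply ≈ 4.11 A

Secondary of T1: V = 480.00 × 2053/2449 = 402.38 V.
Secondary of T2: V = 402.38 × 1642/1041 = 634.69 V.
I_load = 634.69/204 = 3.1112 A, so P_out = 634.69 × 3.1112 = 1974.7 W.
All ideal ⇒ P_in = P_out, so I_supply = 1974.7/480 = 4.11 A.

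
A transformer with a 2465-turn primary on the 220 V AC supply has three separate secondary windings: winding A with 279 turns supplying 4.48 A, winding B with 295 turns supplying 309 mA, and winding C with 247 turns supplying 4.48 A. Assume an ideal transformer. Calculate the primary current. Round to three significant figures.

I_p ≈ 0.993 A

V_A = 220 × 279/2465 = 24.901 V; V_B = 220 × 295/2465 = 26.329 V; V_C = 220 × 247/2465 = 22.045 V.
P_out = V_A I_A + V_B I_B + V_C I_C = 24.901×4.48 + 26.329×0.309 + 22.045×4.48 = 111.55 + 8.1355 + 98.760 = 218.45 W.
Ideal ⇒ P_in = P_out, so I_p = P_out/V_p = 218.45/220 = 0.993 A.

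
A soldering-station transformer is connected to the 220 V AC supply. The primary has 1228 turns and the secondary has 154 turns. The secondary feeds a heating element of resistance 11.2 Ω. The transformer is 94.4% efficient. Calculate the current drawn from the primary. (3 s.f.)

I_p ≈ 0.327 A

V_s = 220 × 154/1228 = 27.590 V.
I_s = V_s/R = 27.590/11.2 = 2.4634 A.
P_out = V_s I_s = 27.590 × 2.4634 = 67.963 W.
P_in = P_out/η = 67.963/0.944 = 71.995 W.
I_p = P_in/V_p = 71.995/220 = 0.327 A.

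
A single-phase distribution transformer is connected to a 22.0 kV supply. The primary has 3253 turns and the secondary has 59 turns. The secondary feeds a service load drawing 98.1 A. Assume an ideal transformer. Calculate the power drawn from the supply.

I_p = I_s × N_s/N_p = 98.1 × 59/3253 = 1.7792 A.
P = V_p I_p = 22000 × 1.7792 = 39100 W.

P ≈ 39100 W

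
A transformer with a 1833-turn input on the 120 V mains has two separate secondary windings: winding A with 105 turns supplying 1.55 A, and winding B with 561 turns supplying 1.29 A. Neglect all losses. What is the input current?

V_A = 120 × 105/1833 = 6.8740 V; V_B = 120 × 561/1833 = 36.727 V.
P_out = V_A I_A + V_B I_B = 6.8740×1.55 + 36.727×1.29 = 10.655 + 47.377 = 58.032 W.
Ideal ⇒ P_in = P_out, so I_in = P_out/V_in = 58.032/120 = 0.484 A.

I_in ≈ 0.484 A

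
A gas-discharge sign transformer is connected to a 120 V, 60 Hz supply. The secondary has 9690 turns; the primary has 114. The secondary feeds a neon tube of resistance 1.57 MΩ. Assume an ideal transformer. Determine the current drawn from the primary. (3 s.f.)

I_p ≈ 0.552 A

V_s = V_p × N_s/N_p = 120 × 9690/114 = 10200 V.
I_s = V_s/R = 10200/(1.57×10^6) = 0.0064968 A.
For an ideal transformer I_p N_p = I_s N_s, so I_p = 0.0064968 × 9690/114 = 0.552 A.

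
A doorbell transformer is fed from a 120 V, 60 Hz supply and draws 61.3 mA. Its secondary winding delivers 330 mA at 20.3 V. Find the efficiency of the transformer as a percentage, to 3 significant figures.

η ≈ 91.1%

P_in = 120 × 0.0613 = 7.35600 W.
P_out = 20.3 × 0.330 = 6.69900 W.
η = P_out/P_in = 6.69900/7.35600 = 0.911.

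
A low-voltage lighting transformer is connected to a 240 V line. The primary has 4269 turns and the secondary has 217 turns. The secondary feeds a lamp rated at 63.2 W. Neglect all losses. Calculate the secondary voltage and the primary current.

V_s ≈ 12.2 V, I_p ≈ 0.263 A

V_s = V_p × N_s/N_p = 240 × 217/4269 = 12.200 V.
I_s = P/V_s = 63.2/12.200 = 5.1805 A.
I_p = I_s × N_s/N_p = 5.1805 × 217/4269 = 0.263 A.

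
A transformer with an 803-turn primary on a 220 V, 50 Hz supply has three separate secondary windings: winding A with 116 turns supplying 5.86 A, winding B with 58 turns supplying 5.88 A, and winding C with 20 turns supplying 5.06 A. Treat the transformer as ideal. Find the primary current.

I_p ≈ 1.40 A

V_A = 220 × 116/803 = 31.781 V; V_B = 220 × 58/803 = 15.890 V; V_C = 220 × 20/803 = 5.4795 V.
P_out = V_A I_A + V_B I_B + V_C I_C = 31.781×5.86 + 15.890×5.88 + 5.4795×5.06 = 186.24 + 93.436 + 27.726 = 307.40 W.
Ideal ⇒ P_in = P_out, so I_p = P_out/V_p = 307.40/220 = 1.40 A.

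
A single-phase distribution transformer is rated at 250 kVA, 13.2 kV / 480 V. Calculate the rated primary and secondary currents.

I_p = S/V_p = 250000/13200 = 18.9 A.
I_s = S/V_s = 250000/480 = 521 A.

I_p ≈ 18.9 A, I_s ≈ 521 A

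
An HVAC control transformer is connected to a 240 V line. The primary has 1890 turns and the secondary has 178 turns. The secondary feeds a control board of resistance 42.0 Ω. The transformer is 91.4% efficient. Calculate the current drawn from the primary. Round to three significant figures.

I_p ≈ 0.0555 A

V_s = 240 × 178/1890 = 22.603 V.
I_s = V_s/R = 22.603/42.0 = 0.53817 A.
P_out = V_s I_s = 22.603 × 0.53817 = 12.164 W.
P_in = P_out/η = 12.164/0.914 = 13.309 W.
I_p = P_in/V_p = 13.309/240 = 0.0555 A.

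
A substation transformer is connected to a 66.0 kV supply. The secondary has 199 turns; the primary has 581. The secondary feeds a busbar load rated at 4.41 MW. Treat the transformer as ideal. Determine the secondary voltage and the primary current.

V_s = V_p × N_s/N_p = 66000 × 199/581 = 22606 V.
I_s = P/V_s = 4.41×10^6/22606 = 195.08 A.
I_p = I_s × N_s/N_p = 195.08 × 199/581 = 66.8 A.

V_s ≈ 22600 V, I_p ≈ 66.8 A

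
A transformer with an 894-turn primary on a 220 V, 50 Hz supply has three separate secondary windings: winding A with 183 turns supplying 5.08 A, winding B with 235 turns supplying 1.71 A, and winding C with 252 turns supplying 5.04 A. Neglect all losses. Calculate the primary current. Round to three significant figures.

V_A = 220 × 183/894 = 45.034 V; V_B = 220 × 235/894 = 57.830 V; V_C = 220 × 252/894 = 62.013 V.
P_out = V_A I_A + V_B I_B + V_C I_C = 45.034×5.08 + 57.830×1.71 + 62.013×5.04 = 228.77 + 98.889 + 312.55 = 640.21 W.
Ideal ⇒ P_in = P_out, so I_p = P_out/V_p = 640.21/220 = 2.91 A.

I_p ≈ 2.91 A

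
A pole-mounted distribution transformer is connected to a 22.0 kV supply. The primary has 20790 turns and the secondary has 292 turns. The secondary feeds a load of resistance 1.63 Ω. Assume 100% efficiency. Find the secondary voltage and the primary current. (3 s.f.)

V_s ≈ 309 V, I_p ≈ 2.66 A

V_s = V_p × N_s/N_p = 22000 × 292/20790 = 308.99 V.
I_s = V_s/R = 308.99/1.63 = 189.57 A.
I_p = I_s × N_s/N_p = 189.57 × 292/20790 = 2.66 A.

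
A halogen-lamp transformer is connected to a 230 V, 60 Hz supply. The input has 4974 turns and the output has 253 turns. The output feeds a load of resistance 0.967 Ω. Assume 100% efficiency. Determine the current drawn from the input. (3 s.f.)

I_in ≈ 0.615 A

V_out = V_in × N_out/N_in = 230 × 253/4974 = 11.699 V.
I_out = V_out/R = 11.699/0.967 = 12.098 A.
For an ideal transformer I_in N_in = I_out N_out, so I_in = 12.098 × 253/4974 = 0.615 A.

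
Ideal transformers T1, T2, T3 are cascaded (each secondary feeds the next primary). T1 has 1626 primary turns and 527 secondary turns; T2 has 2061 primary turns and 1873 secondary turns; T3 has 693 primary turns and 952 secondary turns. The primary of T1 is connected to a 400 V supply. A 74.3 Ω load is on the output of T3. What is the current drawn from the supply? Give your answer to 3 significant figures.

I_supply ≈ 0.881 A

After T1: V = 400.00 × 527/1626 = 129.64 V.
After T2: V = 129.64 × 1873/2061 = 117.82 V.
After T3: V = 117.82 × 952/693 = 161.85 V.
I_load = 161.85/74.3 = 2.1783 A, so P_out = 161.85 × 2.1783 = 352.56 W.
All ideal ⇒ P_in = P_out, so I_supply = 352.56/400 = 0.881 A.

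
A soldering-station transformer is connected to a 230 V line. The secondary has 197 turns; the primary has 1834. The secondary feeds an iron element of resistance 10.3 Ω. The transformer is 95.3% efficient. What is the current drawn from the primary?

I_p ≈ 0.270 A

V_s = 230 × 197/1834 = 24.706 V.
I_s = V_s/R = 24.706/10.3 = 2.3986 A.
P_out = V_s I_s = 24.706 × 2.3986 = 59.259 W.
P_in = P_out/η = 59.259/0.953 = 62.181 W.
I_p = P_in/V_p = 62.181/230 = 0.270 A.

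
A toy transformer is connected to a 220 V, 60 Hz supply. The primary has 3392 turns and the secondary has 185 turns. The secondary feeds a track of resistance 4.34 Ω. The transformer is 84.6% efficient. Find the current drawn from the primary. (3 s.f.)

V_s = 220 × 185/3392 = 11.999 V.
I_s = V_s/R = 11.999/4.34 = 2.7647 A.
P_out = V_s I_s = 11.999 × 2.7647 = 33.173 W.
P_in = P_out/η = 33.173/0.846 = 39.212 W.
I_p = P_in/V_p = 39.212/220 = 0.178 A.

I_p ≈ 0.178 A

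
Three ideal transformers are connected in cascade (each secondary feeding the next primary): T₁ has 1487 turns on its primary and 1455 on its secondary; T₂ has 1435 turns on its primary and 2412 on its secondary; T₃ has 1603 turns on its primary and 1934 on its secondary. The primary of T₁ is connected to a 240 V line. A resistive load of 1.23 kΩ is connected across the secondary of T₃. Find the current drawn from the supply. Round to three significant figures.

Secondary of T₁: V = 240.00 × 1455/1487 = 234.84 V.
Secondary of T₂: V = 234.84 × 2412/1435 = 394.72 V.
Secondary of T₃: V = 394.72 × 1934/1603 = 476.22 V.
I_load = 476.22/1230 = 0.38717 A, so P_out = 476.22 × 0.38717 = 184.38 W.
All ideal ⇒ P_in = P_out, so I_supply = 184.38/240 = 0.768 A.

I_supply ≈ 0.768 A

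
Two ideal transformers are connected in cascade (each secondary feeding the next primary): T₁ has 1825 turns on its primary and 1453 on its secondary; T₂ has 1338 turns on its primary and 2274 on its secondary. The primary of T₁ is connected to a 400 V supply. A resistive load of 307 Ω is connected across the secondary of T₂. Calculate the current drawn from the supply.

After T₁: V = 400.00 × 1453/1825 = 318.47 V.
After T₂: V = 318.47 × 2274/1338 = 541.25 V.
I_load = 541.25/307 = 1.7630 A, so P_out = 541.25 × 1.7630 = 954.24 W.
All ideal ⇒ P_in = P_out, so I_supply = 954.24/400 = 2.39 A.

I_supply ≈ 2.39 A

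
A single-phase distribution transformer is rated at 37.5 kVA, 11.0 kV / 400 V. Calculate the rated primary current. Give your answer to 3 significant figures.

I_p = S/V_p = 37500/11000 = 3.41 A.

I_p ≈ 3.41 A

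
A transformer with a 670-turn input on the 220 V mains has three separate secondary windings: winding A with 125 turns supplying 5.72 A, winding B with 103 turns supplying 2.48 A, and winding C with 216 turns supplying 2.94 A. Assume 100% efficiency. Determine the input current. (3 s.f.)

I_in ≈ 2.40 A

V_A = 220 × 125/670 = 41.045 V; V_B = 220 × 103/670 = 33.821 V; V_C = 220 × 216/670 = 70.925 V.
P_out = V_A I_A + V_B I_B + V_C I_C = 41.045×5.72 + 33.821×2.48 + 70.925×2.94 = 234.78 + 83.876 + 208.52 = 527.17 W.
Ideal ⇒ P_in = P_out, so I_in = P_out/V_in = 527.17/220 = 2.40 A.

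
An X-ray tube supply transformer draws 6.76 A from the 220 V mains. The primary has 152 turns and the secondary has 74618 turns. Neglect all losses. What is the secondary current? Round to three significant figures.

I_s ≈ 0.0138 A

I_s/I_p = N_p/N_s, so I_s = 6.76 × 152/74618 = 0.0138 A.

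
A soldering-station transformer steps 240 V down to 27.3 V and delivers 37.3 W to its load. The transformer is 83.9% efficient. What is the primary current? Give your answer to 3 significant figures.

P_in = P_out/η = 37.3/0.839 = 44.458 W.
I_p = P_in/V_p = 44.458/240 = 0.185 A.

I_p ≈ 0.185 A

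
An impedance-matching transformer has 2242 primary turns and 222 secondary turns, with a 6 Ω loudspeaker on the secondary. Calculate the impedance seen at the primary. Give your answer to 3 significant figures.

Z_p ≈ 612 Ω

Z_p = (N_p/N_s)² × Z_s = (2242/222)² × 6 = 612 Ω.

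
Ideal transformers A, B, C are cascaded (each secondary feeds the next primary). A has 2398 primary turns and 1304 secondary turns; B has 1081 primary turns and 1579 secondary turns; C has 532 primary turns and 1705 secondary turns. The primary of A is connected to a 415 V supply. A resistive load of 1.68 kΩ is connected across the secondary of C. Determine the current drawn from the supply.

I_supply ≈ 1.60 A

After A: V = 415.00 × 1304/2398 = 225.67 V.
After B: V = 225.67 × 1579/1081 = 329.63 V.
After C: V = 329.63 × 1705/532 = 1056.4 V.
I_load = 1056.4/1680 = 0.62883 A, so P_out = 1056.4 × 0.62883 = 664.33 W.
All ideal ⇒ P_in = P_out, so I_supply = 664.33/415 = 1.60 A.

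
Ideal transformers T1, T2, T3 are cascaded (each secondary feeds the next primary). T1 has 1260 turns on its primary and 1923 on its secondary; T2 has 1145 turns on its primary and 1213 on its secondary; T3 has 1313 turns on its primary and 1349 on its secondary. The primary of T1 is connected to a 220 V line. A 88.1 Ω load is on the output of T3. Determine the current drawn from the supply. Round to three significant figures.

I_supply ≈ 6.89 A

After T1: V = 220.00 × 1923/1260 = 335.76 V.
After T2: V = 335.76 × 1213/1145 = 355.70 V.
After T3: V = 355.70 × 1349/1313 = 365.46 V.
I_load = 365.46/88.1 = 4.1482 A, so P_out = 365.46 × 4.1482 = 1516.0 W.
All ideal ⇒ P_in = P_out, so I_supply = 1516.0/220 = 6.89 A.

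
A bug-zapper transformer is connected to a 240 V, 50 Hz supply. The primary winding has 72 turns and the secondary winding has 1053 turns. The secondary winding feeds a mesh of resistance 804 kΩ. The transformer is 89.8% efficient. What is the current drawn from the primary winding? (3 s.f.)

I_p ≈ 0.0711 A

V_s = 240 × 1053/72 = 3510.0 V.
I_s = V_s/R = 3510.0/804000 = 0.0043657 A.
P_out = V_s I_s = 3510.0 × 0.0043657 = 15.324 W.
P_in = P_out/η = 15.324/0.898 = 17.064 W.
I_p = P_in/V_p = 17.064/240 = 0.0711 A.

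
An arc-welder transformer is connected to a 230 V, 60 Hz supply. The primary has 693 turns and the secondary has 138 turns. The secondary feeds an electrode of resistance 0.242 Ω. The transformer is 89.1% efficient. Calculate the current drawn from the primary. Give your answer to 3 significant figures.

V_s = 230 × 138/693 = 45.801 V.
I_s = V_s/R = 45.801/0.242 = 189.26 A.
P_out = V_s I_s = 45.801 × 189.26 = 8668.3 W.
P_in = P_out/η = 8668.3/0.891 = 9728.7 W.
I_p = P_in/V_p = 9728.7/230 = 42.3 A.

I_p ≈ 42.3 A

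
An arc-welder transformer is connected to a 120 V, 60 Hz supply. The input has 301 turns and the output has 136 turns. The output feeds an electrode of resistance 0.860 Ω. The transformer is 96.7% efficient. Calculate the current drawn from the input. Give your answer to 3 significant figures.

V_out = 120 × 136/301 = 54.219 V.
I_out = V_out/R = 54.219/0.860 = 63.046 A.
P_out = V_out I_out = 54.219 × 63.046 = 3418.3 W.
P_in = P_out/η = 3418.3/0.967 = 3534.9 W.
I_in = P_in/V_in = 3534.9/120 = 29.5 A.

I_in ≈ 29.5 A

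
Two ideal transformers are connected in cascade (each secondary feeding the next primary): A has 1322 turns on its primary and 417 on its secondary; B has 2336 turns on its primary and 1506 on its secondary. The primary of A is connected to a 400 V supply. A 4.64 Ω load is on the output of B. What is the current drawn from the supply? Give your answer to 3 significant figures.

I_supply ≈ 3.56 A

Secondary of A: V = 400.00 × 417/1322 = 126.17 V.
Secondary of B: V = 126.17 × 1506/2336 = 81.342 V.
I_load = 81.342/4.64 = 17.531 A, so P_out = 81.342 × 17.531 = 1426.0 W.
All ideal ⇒ P_in = P_out, so I_supply = 1426.0/400 = 3.56 A.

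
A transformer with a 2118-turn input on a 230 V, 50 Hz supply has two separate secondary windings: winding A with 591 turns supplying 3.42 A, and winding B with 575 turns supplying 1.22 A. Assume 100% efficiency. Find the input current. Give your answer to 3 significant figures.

I_in ≈ 1.29 A

V_A = 230 × 591/2118 = 64.178 V; V_B = 230 × 575/2118 = 62.441 V.
P_out = V_A I_A + V_B I_B = 64.178×3.42 + 62.441×1.22 = 219.49 + 76.178 = 295.67 W.
Ideal ⇒ P_in = P_out, so I_in = P_out/V_in = 295.67/230 = 1.29 A.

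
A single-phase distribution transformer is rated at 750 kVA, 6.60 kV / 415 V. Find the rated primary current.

I_p ≈ 114 A

I_p = S/V_p = 750000/6600 = 114 A.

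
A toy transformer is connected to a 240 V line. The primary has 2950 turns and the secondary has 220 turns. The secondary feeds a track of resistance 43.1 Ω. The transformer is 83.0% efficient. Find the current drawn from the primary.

I_p ≈ 0.0373 A

V_s = 240 × 220/2950 = 17.898 V.
I_s = V_s/R = 17.898/43.1 = 0.41527 A.
P_out = V_s I_s = 17.898 × 0.41527 = 7.4327 W.
P_in = P_out/η = 7.4327/0.830 = 8.9551 W.
I_p = P_in/V_p = 8.9551/240 = 0.0373 A.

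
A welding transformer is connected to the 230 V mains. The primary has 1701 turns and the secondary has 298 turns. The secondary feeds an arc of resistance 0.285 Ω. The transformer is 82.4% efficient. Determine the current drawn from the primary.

V_s = 230 × 298/1701 = 40.294 V.
I_s = V_s/R = 40.294/0.285 = 141.38 A.
P_out = V_s I_s = 40.294 × 141.38 = 5696.8 W.
P_in = P_out/η = 5696.8/0.824 = 6913.7 W.
I_p = P_in/V_p = 6913.7/230 = 30.1 A.

I_p ≈ 30.1 A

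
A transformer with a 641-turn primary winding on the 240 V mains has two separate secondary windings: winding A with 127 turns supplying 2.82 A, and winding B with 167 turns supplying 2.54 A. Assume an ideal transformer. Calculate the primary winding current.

I_p ≈ 1.22 A

V_A = 240 × 127/641 = 47.551 V; V_B = 240 × 167/641 = 62.527 V.
P_out = V_A I_A + V_B I_B = 47.551×2.82 + 62.527×2.54 = 134.09 + 158.82 = 292.91 W.
Ideal ⇒ P_in = P_out, so I_p = P_out/V_p = 292.91/240 = 1.22 A.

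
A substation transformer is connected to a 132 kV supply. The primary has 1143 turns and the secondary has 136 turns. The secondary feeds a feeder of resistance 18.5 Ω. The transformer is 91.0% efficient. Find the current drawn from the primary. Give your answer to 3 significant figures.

V_s = 132000 × 136/1143 = 15706 V.
I_s = V_s/R = 15706/18.5 = 848.97 A.
P_out = V_s I_s = 15706 × 848.97 = 1.3334×10^7 W.
P_in = P_out/η = 1.3334×10^7/0.910 = 1.4653×10^7 W.
I_p = P_in/V_p = 1.4653×10^7/132000 = 111 A.

I_p ≈ 111 A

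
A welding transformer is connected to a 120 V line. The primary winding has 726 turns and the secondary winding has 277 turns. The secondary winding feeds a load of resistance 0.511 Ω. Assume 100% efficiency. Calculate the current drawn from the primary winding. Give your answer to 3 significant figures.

I_p ≈ 34.2 A

V_s = V_p × N_s/N_p = 120 × 277/726 = 45.785 V.
I_s = V_s/R = 45.785/0.511 = 89.599 A.
For an ideal transformer I_p N_p = I_s N_s, so I_p = 89.599 × 277/726 = 34.2 A.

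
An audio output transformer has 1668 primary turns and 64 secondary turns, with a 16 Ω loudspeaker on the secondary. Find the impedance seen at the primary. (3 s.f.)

Z_p ≈ 10900 Ω

Z_p = (N_p/N_s)² × Z_s = (1668/64)² × 16 = 10900 Ω.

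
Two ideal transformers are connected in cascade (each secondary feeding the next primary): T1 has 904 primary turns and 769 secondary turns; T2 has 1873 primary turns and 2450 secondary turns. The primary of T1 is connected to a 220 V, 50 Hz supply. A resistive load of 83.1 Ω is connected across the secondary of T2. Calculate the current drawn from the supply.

I_supply ≈ 3.28 A

Secondary of T1: V = 220.00 × 769/904 = 187.15 V.
Secondary of T2: V = 187.15 × 2450/1873 = 244.80 V.
I_load = 244.80/83.1 = 2.9458 A, so P_out = 244.80 × 2.9458 = 721.14 W.
All ideal ⇒ P_in = P_out, so I_supply = 721.14/220 = 3.28 A.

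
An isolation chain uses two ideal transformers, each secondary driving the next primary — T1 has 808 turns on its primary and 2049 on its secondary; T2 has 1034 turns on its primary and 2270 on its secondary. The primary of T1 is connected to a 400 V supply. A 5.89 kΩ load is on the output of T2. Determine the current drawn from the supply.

I_supply ≈ 2.10 A

Secondary of T1: V = 400.00 × 2049/808 = 1014.4 V.
Secondary of T2: V = 1014.4 × 2270/1034 = 2226.9 V.
I_load = 2226.9/5890 = 0.37808 A, so P_out = 2226.9 × 0.37808 = 841.93 W.
All ideal ⇒ P_in = P_out, so I_supply = 841.93/400 = 2.10 A.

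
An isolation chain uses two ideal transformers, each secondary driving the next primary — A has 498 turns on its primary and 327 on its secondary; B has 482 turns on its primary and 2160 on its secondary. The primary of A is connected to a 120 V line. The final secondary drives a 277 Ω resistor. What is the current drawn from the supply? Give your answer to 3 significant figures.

I_supply ≈ 3.75 A

Secondary of A: V = 120.00 × 327/498 = 78.795 V.
Secondary of B: V = 78.795 × 2160/482 = 353.11 V.
I_load = 353.11/277 = 1.2748 A, so P_out = 353.11 × 1.2748 = 450.12 W.
All ideal ⇒ P_in = P_out, so I_supply = 450.12/120 = 3.75 A.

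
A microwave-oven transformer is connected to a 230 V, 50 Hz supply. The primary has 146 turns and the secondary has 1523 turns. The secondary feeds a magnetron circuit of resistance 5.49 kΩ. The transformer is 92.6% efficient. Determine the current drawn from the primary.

I_p ≈ 4.92 A

V_s = 230 × 1523/146 = 2399.2 V.
I_s = V_s/R = 2399.2/5490 = 0.43702 A.
P_out = V_s I_s = 2399.2 × 0.43702 = 1048.5 W.
P_in = P_out/η = 1048.5/0.926 = 1132.3 W.
I_p = P_in/V_p = 1132.3/230 = 4.92 A.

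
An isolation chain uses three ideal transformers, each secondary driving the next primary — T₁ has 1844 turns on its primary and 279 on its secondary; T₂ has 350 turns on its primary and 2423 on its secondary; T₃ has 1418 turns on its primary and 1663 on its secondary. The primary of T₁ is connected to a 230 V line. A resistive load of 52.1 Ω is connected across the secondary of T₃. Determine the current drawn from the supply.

I_supply ≈ 6.66 A

After T₁: V = 230.00 × 279/1844 = 34.799 V.
After T₂: V = 34.799 × 2423/350 = 240.91 V.
After T₃: V = 240.91 × 1663/1418 = 282.54 V.
I_load = 282.54/52.1 = 5.4229 A, so P_out = 282.54 × 5.4229 = 1532.2 W.
All ideal ⇒ P_in = P_out, so I_supply = 1532.2/230 = 6.66 A.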